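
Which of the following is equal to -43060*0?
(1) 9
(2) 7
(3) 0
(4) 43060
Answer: 3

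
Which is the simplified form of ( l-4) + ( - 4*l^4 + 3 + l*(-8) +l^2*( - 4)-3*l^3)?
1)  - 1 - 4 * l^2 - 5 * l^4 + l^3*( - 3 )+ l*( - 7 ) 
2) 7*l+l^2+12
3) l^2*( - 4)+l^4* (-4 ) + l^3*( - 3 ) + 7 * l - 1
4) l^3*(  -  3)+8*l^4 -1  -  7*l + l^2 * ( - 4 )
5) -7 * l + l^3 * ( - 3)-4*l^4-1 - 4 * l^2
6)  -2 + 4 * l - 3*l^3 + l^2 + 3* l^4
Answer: 5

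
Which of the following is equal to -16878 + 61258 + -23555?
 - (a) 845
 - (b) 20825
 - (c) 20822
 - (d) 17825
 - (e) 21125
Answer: b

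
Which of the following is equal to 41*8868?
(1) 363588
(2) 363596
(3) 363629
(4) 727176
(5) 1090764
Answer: 1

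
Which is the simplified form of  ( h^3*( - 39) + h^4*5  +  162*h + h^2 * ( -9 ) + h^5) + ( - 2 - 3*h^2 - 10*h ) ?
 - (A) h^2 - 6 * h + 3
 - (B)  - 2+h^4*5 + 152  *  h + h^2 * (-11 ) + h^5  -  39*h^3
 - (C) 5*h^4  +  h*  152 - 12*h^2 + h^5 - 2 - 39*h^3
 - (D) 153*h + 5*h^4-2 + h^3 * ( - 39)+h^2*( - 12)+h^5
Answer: C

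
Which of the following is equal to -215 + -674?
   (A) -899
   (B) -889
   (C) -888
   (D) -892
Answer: B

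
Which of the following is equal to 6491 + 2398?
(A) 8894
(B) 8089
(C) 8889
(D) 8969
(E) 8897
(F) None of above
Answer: C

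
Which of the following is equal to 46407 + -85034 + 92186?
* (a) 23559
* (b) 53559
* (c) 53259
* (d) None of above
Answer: b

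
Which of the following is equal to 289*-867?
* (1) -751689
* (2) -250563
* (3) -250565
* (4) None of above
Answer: 2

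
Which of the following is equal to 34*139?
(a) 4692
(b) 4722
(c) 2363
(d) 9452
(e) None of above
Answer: e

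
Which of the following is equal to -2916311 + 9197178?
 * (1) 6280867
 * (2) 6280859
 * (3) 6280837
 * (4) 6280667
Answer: 1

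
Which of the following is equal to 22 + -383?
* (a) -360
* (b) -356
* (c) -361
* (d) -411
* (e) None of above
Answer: c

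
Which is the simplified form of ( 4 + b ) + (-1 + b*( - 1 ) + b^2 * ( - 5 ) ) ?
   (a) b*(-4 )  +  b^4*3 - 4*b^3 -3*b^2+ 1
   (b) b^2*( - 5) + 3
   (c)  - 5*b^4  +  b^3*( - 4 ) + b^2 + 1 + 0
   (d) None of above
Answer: b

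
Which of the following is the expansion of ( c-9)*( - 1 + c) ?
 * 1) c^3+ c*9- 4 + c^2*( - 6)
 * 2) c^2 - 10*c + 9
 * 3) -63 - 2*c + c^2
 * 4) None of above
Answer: 2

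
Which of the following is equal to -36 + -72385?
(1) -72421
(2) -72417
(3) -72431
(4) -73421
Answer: 1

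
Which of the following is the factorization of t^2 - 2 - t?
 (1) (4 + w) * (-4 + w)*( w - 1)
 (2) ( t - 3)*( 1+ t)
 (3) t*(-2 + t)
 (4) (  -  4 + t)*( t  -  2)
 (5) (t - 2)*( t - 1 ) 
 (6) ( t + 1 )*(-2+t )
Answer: 6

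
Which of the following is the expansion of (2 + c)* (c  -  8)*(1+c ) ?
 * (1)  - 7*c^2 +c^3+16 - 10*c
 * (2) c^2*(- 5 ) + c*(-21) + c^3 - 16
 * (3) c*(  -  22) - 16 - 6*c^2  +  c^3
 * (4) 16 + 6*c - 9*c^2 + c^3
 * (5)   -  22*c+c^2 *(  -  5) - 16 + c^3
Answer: 5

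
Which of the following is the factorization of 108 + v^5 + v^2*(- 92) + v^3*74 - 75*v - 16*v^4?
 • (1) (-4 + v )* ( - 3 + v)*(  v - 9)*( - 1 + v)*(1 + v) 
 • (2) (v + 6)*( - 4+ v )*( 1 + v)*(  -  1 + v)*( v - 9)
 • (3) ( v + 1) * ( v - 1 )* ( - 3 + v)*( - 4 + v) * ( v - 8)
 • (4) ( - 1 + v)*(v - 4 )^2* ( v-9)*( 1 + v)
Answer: 1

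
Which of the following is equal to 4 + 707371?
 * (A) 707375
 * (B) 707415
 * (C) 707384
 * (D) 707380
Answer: A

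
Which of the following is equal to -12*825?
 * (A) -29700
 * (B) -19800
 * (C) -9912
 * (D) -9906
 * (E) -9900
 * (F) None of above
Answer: E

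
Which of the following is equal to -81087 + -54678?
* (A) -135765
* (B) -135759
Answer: A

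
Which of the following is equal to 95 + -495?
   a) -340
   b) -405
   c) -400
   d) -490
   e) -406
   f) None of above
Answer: c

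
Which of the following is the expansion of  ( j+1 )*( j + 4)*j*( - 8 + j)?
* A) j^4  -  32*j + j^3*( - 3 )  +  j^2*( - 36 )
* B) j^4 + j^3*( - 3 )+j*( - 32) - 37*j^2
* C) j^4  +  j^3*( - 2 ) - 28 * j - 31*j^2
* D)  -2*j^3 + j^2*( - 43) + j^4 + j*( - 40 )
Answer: A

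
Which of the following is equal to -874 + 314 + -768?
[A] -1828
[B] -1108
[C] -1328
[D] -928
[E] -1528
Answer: C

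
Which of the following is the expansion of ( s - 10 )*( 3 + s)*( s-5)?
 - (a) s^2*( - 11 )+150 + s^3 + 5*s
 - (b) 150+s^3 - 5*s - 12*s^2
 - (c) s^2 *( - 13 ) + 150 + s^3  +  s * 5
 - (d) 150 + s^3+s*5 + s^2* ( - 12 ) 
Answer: d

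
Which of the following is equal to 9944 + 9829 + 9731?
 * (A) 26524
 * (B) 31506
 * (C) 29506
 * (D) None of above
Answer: D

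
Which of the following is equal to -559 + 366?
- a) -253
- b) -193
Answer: b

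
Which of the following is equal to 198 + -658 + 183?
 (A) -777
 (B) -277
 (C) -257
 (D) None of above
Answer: B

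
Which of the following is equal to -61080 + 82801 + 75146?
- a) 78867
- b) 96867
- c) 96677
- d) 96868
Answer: b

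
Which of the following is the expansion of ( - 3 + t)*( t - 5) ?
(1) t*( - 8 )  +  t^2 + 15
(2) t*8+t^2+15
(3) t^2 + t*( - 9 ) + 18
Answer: 1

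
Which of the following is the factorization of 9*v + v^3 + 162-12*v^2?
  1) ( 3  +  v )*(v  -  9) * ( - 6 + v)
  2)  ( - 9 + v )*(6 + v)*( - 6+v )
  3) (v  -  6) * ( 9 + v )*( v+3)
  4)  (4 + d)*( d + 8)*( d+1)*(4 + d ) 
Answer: 1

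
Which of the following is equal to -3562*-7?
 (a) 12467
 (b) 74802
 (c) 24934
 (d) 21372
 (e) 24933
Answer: c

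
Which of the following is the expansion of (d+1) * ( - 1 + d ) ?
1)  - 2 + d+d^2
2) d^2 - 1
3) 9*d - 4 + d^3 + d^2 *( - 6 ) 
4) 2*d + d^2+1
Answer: 2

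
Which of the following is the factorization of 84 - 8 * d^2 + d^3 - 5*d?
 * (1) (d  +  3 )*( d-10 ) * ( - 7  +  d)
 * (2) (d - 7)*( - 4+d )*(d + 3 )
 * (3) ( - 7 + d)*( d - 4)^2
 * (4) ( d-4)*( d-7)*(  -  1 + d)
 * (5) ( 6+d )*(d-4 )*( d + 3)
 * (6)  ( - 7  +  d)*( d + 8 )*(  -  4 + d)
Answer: 2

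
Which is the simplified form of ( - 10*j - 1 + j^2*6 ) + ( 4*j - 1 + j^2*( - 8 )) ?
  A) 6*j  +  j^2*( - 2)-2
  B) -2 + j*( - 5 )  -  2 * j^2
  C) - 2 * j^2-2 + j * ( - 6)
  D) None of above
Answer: C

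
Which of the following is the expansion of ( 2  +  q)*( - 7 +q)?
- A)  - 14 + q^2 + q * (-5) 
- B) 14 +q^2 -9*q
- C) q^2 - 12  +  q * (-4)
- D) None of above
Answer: A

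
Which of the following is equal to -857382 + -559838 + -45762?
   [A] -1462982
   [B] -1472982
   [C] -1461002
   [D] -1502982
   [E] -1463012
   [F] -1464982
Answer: A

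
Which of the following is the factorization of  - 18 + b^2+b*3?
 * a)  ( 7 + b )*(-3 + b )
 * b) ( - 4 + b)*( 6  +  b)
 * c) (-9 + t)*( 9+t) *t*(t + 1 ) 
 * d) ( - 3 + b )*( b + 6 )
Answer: d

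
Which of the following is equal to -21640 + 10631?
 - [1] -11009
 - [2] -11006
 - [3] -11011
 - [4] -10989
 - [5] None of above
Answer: 1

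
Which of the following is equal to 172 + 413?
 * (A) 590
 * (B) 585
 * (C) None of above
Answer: B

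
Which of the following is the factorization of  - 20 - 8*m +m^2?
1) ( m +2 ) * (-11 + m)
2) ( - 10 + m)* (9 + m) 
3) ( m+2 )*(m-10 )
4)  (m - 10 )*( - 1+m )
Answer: 3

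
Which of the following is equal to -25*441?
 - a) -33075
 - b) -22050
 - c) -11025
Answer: c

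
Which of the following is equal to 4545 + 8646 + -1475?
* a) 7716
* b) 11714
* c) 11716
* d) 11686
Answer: c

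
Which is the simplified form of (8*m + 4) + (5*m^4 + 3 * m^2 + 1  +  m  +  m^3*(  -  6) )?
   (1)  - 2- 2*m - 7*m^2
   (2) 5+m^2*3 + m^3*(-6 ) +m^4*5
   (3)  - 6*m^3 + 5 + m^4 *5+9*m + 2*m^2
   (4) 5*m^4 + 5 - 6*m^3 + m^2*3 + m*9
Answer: 4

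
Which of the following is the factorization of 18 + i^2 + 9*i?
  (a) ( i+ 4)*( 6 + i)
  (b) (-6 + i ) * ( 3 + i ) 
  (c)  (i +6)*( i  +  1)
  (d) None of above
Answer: d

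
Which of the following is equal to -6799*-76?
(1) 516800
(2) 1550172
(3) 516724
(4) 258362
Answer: 3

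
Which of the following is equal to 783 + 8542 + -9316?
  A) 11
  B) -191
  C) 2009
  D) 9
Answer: D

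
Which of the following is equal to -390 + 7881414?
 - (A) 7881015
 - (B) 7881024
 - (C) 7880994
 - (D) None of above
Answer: B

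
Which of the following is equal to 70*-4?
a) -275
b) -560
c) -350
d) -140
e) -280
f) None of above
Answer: e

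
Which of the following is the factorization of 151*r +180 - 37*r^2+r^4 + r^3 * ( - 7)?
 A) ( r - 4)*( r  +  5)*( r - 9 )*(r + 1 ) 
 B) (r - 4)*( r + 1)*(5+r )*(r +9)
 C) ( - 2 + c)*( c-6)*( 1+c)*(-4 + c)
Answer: A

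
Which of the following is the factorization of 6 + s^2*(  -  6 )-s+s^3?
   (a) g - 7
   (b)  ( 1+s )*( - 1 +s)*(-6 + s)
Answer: b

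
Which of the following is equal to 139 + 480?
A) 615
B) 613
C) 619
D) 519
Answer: C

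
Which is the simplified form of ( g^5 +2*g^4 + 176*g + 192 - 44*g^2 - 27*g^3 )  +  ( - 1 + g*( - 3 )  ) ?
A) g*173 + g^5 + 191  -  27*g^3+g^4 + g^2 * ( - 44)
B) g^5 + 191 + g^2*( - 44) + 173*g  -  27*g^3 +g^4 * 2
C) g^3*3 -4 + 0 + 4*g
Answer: B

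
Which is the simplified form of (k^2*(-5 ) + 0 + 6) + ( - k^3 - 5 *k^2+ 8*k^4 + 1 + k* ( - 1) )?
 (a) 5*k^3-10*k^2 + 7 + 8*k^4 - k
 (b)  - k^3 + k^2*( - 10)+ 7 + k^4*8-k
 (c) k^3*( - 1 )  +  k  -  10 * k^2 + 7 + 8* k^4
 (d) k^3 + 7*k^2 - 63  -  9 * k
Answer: b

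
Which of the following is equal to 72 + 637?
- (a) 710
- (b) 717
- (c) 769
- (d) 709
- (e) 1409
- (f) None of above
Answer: d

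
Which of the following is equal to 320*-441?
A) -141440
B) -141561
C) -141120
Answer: C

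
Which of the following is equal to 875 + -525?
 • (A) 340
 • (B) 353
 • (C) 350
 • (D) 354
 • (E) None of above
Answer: C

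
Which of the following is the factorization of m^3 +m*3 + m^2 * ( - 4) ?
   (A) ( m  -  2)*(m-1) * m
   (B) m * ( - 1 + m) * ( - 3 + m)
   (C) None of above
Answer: B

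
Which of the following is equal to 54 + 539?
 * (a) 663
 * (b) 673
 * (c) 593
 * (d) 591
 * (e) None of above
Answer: c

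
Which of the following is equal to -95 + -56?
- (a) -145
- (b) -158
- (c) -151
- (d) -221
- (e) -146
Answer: c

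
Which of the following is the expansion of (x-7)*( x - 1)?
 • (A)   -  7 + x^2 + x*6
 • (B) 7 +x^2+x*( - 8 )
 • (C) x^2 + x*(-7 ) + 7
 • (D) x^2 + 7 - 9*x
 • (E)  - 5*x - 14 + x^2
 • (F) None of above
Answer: B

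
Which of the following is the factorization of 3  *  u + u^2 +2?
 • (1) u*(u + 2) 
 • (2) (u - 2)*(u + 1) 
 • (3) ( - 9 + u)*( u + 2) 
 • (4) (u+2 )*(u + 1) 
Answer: 4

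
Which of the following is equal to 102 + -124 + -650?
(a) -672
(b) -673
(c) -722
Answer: a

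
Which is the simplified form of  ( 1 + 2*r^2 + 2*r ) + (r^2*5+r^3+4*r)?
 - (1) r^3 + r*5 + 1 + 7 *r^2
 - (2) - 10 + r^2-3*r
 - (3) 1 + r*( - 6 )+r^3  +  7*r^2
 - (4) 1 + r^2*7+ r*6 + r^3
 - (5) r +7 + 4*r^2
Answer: 4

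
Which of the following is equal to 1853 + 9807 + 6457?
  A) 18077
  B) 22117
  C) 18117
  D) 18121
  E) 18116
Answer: C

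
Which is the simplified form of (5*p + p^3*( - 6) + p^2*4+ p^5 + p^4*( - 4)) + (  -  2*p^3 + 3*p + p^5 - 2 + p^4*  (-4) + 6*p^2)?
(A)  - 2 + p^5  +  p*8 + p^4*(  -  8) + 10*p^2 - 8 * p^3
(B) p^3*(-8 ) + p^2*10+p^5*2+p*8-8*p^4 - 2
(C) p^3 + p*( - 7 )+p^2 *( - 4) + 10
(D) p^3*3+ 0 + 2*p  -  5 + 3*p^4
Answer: B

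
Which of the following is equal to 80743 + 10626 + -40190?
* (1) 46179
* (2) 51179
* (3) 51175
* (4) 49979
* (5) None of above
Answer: 2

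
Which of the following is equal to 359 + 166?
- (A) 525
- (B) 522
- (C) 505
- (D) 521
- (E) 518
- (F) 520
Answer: A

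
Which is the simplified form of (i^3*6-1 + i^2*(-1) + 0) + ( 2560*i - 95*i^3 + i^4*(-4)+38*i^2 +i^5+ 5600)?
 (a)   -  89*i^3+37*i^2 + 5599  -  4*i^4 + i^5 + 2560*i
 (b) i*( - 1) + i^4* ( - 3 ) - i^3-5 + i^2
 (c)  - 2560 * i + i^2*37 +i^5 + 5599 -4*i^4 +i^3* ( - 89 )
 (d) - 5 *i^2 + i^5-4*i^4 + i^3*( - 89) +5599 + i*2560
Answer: a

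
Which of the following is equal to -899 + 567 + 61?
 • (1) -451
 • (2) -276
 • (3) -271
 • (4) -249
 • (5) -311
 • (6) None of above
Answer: 3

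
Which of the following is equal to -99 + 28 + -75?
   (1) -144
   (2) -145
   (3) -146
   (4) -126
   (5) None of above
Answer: 3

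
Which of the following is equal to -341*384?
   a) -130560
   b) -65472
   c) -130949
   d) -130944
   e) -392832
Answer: d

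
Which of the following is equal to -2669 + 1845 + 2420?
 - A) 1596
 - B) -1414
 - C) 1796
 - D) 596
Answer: A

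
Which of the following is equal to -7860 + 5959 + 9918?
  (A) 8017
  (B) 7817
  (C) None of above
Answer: A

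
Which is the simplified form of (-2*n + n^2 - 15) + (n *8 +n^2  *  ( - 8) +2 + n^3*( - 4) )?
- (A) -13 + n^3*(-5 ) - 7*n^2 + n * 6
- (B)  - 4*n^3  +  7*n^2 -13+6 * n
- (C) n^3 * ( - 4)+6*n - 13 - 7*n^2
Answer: C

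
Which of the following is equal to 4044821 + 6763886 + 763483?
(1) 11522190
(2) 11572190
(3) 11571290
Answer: 2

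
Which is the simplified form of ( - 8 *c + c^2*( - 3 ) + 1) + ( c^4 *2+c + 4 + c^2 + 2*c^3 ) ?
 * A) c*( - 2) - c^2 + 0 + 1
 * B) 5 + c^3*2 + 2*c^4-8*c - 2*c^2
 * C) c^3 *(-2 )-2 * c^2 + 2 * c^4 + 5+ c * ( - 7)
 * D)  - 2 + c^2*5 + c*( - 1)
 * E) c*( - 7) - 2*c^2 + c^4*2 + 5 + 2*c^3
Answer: E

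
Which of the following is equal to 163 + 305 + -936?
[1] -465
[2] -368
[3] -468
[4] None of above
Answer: 3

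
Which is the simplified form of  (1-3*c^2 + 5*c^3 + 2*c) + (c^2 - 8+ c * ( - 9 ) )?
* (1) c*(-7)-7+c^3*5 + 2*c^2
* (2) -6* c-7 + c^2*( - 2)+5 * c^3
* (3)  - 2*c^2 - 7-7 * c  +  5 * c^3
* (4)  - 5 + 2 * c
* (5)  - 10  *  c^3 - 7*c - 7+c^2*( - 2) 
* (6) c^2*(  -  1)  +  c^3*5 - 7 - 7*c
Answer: 3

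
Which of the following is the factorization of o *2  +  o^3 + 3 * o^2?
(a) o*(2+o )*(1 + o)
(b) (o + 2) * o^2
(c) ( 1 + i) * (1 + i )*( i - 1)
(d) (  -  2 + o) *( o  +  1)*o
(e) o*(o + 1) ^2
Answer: a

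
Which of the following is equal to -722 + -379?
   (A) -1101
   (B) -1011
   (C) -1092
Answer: A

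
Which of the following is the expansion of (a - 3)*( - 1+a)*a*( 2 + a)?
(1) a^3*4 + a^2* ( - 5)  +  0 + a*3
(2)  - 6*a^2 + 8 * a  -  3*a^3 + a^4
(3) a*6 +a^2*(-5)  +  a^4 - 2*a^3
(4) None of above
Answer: 3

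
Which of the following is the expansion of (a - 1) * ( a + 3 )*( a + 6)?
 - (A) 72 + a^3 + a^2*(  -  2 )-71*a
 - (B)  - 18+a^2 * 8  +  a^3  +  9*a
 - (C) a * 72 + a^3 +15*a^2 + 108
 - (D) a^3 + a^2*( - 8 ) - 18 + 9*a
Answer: B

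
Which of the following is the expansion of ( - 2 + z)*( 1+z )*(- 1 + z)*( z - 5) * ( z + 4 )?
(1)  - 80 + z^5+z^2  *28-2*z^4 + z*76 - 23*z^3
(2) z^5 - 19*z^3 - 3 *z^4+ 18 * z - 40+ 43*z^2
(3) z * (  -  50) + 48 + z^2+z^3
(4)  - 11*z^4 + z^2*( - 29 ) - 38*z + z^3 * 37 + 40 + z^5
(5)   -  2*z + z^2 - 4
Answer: 2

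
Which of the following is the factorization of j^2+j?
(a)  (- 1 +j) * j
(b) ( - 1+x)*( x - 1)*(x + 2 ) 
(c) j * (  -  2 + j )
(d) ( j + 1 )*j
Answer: d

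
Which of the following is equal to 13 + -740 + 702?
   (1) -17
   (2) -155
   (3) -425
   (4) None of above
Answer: 4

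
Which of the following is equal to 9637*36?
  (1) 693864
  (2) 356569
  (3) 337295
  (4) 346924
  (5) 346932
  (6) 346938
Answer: 5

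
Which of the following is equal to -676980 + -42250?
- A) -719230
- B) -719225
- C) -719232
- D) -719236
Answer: A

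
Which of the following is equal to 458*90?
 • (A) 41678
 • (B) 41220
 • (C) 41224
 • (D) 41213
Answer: B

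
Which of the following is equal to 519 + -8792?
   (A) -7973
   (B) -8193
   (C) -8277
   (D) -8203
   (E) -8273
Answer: E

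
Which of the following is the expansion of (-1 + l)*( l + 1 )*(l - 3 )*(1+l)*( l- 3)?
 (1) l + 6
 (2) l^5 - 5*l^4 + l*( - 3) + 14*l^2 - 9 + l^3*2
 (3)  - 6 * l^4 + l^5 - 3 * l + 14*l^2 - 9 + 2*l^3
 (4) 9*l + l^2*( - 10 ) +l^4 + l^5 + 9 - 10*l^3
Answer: 2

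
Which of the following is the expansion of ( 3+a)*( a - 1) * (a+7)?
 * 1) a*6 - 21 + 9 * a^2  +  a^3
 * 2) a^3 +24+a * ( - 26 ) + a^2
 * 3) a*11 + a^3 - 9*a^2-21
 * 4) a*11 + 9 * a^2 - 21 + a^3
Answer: 4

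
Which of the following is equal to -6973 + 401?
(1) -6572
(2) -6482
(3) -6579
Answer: 1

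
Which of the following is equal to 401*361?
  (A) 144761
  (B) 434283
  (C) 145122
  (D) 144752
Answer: A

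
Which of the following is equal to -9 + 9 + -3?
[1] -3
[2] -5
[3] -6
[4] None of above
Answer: 1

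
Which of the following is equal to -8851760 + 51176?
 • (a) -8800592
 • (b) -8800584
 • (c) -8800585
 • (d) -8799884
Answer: b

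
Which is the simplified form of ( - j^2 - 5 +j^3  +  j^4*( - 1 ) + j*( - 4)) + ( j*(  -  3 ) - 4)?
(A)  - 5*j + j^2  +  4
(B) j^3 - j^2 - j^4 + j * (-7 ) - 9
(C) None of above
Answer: B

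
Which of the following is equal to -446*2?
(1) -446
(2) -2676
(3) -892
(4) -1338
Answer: 3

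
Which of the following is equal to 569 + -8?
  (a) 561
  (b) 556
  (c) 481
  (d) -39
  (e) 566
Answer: a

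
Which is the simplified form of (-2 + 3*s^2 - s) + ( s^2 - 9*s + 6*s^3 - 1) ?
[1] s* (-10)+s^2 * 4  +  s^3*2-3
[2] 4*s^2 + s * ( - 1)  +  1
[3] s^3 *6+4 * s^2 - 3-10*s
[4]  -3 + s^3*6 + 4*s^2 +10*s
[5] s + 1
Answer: 3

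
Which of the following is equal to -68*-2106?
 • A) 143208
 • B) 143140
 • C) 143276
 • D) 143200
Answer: A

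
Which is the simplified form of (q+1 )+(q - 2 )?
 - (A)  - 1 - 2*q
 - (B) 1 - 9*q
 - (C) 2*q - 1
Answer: C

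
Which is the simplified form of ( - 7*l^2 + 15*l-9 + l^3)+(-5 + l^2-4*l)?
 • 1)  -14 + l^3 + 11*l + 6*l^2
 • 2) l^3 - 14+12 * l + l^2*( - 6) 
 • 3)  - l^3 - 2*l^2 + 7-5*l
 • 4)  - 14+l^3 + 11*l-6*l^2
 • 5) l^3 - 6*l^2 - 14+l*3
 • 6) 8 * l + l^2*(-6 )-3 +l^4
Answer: 4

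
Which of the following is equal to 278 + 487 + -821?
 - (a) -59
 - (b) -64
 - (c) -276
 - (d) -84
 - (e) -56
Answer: e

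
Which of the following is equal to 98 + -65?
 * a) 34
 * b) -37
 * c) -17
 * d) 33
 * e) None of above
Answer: d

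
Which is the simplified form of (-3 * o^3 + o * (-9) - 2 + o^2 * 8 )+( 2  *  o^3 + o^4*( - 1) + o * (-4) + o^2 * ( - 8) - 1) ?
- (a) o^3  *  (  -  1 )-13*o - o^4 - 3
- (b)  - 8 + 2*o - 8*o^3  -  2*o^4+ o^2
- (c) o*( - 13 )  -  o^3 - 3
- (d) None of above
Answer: a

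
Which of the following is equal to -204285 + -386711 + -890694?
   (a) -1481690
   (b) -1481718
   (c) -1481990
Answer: a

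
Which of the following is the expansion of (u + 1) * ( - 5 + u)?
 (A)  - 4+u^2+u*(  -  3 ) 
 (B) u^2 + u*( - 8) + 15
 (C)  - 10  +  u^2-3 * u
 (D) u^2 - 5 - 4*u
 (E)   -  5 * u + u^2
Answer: D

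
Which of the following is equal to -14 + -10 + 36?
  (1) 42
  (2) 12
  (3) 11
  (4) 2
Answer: 2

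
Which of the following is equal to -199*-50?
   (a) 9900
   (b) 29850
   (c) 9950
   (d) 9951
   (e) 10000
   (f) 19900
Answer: c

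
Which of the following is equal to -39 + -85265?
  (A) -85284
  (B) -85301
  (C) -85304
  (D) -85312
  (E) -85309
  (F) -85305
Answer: C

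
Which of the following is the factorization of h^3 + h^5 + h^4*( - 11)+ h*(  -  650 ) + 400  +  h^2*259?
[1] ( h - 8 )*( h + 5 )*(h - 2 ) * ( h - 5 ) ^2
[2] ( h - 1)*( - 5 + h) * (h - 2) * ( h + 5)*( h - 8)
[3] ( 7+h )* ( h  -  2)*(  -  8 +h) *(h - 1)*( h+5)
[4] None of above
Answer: 2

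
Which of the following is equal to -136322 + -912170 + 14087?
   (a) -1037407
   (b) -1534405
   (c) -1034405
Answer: c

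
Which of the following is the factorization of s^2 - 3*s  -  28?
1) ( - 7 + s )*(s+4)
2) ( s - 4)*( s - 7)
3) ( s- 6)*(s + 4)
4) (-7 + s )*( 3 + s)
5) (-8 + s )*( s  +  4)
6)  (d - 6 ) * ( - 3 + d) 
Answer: 1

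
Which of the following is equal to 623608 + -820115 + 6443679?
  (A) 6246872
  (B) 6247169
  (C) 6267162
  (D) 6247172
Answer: D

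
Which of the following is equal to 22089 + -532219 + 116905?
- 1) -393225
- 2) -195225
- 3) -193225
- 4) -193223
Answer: 1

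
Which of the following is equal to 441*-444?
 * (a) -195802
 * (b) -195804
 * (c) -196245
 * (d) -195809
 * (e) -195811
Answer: b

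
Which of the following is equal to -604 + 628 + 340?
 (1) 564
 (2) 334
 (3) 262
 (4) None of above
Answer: 4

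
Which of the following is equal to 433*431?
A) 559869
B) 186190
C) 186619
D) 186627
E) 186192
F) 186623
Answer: F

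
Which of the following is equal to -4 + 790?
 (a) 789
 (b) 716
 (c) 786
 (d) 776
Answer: c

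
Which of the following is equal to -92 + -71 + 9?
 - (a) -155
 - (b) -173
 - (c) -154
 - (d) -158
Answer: c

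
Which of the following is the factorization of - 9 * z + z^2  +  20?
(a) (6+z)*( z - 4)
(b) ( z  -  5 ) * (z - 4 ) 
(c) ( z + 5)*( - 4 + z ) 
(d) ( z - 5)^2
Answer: b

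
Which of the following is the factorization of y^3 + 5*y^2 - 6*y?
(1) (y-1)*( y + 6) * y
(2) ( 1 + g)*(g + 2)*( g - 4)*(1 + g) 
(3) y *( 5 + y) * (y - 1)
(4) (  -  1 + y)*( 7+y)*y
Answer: 1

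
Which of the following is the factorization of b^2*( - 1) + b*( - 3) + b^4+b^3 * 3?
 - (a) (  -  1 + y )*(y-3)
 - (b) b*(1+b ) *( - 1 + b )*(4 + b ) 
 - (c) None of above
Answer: c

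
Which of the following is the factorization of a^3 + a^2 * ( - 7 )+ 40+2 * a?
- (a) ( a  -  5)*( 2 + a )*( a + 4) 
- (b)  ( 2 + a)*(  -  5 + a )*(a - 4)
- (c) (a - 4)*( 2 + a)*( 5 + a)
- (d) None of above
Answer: b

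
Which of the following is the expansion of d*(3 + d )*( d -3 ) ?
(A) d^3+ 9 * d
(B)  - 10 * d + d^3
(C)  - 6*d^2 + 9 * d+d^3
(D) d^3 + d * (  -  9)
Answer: D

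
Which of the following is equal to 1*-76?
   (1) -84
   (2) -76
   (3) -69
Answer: 2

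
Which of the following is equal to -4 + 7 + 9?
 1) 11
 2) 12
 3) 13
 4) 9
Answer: 2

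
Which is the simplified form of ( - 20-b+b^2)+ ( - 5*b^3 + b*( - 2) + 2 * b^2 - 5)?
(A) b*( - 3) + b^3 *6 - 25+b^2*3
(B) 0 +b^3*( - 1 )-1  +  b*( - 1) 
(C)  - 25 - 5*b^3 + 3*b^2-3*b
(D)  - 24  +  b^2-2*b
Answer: C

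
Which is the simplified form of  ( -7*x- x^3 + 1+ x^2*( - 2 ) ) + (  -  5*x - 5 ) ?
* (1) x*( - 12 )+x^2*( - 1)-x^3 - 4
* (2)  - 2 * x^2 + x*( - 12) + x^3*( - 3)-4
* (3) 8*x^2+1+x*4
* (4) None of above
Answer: 4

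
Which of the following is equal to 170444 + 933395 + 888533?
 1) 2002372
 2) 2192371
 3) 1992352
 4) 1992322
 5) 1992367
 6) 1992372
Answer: 6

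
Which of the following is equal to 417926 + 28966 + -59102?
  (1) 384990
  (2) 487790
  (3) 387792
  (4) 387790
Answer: 4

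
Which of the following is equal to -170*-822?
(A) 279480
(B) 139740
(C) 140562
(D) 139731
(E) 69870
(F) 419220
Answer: B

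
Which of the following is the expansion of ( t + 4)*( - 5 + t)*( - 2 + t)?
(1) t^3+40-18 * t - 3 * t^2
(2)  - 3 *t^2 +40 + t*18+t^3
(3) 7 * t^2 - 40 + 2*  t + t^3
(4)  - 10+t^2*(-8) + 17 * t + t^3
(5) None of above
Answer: 1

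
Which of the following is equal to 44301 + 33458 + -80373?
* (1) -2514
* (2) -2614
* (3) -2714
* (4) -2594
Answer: 2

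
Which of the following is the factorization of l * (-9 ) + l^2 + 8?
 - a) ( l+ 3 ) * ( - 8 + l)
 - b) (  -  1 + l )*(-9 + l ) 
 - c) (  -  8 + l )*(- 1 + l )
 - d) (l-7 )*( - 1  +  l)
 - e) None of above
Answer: c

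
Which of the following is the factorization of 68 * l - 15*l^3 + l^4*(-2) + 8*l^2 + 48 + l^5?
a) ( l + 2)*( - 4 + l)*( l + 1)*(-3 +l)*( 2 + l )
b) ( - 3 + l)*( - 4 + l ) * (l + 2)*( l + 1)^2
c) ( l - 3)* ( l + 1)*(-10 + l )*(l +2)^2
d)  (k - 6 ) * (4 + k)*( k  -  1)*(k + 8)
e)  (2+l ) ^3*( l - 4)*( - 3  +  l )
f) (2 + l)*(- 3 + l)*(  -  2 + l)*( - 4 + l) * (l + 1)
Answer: a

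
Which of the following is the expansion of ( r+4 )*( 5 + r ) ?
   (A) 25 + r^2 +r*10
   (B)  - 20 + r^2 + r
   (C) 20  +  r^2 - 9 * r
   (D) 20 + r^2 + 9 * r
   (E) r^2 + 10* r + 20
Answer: D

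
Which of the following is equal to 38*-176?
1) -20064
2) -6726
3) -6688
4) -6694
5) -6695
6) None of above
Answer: 3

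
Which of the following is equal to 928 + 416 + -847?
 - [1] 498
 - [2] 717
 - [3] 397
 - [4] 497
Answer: 4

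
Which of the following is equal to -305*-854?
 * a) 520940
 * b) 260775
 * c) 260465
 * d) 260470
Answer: d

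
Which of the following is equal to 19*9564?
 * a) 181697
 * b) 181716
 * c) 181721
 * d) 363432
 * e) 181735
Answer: b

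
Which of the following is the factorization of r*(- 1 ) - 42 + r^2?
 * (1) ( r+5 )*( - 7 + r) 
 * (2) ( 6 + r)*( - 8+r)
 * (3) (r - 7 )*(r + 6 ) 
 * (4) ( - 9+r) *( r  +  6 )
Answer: 3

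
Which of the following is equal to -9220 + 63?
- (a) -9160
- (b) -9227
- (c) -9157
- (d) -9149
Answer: c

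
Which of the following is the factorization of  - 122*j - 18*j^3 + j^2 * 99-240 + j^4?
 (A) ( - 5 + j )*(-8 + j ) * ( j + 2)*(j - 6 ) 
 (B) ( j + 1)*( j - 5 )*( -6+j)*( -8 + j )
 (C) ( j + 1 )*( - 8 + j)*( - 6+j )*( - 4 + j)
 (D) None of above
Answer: B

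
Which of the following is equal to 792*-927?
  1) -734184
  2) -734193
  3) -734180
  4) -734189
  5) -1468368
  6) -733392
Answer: 1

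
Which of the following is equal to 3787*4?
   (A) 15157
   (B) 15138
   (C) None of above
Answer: C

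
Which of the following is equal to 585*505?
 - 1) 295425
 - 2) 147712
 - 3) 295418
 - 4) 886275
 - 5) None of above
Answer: 1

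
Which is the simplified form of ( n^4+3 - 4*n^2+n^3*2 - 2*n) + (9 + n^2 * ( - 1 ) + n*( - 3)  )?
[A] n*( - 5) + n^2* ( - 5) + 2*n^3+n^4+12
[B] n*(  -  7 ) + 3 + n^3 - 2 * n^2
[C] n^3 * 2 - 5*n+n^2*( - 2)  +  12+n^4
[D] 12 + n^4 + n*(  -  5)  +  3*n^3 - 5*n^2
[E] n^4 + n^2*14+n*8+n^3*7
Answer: A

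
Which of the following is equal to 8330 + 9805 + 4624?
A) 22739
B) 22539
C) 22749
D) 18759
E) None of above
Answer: E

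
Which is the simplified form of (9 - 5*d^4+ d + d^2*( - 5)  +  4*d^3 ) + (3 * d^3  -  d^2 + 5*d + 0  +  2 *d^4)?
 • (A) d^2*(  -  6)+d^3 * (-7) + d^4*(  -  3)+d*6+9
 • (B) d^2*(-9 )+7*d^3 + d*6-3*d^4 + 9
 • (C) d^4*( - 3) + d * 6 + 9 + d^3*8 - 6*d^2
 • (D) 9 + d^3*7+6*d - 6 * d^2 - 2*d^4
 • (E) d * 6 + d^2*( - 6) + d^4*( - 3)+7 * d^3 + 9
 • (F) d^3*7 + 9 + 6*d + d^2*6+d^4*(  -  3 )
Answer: E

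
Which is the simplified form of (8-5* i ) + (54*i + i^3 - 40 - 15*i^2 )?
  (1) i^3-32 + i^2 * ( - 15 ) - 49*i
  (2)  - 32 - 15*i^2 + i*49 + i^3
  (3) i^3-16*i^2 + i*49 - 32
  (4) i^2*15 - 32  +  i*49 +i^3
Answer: 2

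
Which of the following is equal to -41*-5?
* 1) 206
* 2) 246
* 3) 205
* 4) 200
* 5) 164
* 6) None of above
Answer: 3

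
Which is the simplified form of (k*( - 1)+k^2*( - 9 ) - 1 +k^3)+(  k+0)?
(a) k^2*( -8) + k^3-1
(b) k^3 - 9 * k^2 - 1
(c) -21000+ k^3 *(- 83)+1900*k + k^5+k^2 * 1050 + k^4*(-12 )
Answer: b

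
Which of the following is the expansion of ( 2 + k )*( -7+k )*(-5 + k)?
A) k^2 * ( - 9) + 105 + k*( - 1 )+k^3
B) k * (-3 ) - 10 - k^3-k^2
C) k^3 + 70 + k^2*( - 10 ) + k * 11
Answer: C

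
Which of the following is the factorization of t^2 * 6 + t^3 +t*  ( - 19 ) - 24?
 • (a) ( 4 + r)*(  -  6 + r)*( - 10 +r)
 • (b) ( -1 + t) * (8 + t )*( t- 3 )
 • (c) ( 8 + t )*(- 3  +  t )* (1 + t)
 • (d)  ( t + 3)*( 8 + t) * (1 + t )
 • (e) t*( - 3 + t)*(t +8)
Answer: c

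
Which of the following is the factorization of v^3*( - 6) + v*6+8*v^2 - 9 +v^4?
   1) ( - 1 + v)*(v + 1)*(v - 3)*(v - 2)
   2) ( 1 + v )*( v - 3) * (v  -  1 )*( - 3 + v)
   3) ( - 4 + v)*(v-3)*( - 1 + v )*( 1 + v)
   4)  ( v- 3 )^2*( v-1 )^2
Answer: 2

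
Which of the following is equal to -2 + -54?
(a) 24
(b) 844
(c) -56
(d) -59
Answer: c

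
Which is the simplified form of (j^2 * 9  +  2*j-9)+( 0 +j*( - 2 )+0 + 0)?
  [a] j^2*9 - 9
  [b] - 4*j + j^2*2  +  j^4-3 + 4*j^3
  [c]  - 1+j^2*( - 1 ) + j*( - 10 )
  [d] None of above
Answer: a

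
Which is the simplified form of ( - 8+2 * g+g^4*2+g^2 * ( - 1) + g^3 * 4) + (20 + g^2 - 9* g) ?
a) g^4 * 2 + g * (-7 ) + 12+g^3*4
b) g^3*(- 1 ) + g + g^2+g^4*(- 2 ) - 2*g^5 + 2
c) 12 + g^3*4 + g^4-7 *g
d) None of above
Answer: a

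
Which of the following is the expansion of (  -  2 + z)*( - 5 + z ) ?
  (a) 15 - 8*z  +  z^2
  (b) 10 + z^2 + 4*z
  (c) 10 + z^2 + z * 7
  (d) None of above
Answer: d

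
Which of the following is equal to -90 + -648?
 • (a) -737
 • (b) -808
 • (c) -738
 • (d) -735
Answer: c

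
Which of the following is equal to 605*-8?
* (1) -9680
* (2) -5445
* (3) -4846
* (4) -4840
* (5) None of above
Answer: 4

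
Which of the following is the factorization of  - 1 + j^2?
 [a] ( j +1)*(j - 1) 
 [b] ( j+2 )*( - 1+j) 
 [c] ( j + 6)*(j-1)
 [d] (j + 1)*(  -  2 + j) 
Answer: a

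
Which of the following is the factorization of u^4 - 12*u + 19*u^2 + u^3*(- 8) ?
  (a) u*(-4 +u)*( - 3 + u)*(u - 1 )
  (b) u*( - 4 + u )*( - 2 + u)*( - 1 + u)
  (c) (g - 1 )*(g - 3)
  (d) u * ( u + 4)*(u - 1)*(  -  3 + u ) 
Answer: a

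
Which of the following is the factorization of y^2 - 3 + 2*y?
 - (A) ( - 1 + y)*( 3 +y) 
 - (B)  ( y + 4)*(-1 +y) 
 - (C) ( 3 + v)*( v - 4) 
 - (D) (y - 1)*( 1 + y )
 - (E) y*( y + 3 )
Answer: A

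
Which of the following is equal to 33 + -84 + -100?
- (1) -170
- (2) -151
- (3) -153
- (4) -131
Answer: 2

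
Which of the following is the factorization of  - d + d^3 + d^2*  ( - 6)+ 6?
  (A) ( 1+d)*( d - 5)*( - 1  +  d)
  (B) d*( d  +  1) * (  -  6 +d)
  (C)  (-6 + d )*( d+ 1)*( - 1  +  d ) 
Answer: C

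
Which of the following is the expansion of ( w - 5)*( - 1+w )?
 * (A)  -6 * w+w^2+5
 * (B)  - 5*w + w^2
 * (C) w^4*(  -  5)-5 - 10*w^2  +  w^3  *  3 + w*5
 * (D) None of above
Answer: A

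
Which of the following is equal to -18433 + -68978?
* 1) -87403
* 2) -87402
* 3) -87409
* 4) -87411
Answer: 4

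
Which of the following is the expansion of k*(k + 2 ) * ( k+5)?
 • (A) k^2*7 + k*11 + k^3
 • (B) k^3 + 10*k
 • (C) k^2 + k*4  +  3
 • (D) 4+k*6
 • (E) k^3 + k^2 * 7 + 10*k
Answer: E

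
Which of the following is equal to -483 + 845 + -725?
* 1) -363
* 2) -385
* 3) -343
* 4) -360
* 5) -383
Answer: 1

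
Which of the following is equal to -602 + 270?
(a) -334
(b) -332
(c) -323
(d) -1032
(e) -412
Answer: b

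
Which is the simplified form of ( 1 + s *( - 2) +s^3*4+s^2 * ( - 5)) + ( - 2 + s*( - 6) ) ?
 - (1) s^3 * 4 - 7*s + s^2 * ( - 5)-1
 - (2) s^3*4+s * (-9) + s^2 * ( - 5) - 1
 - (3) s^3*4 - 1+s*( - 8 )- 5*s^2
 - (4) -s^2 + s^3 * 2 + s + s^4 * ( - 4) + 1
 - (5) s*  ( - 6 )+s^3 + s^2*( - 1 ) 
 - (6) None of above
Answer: 3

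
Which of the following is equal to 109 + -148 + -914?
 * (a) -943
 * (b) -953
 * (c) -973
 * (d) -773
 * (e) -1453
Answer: b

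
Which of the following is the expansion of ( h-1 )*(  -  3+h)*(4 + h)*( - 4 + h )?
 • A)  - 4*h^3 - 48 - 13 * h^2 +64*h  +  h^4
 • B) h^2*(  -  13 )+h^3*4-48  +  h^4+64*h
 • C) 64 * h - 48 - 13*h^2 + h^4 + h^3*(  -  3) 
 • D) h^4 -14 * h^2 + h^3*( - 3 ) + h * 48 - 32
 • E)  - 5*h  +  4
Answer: A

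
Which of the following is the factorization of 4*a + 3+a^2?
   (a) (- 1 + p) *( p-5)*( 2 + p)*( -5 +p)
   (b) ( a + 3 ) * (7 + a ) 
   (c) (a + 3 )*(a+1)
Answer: c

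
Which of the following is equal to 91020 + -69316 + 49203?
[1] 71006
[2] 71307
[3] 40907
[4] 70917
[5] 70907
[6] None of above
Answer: 5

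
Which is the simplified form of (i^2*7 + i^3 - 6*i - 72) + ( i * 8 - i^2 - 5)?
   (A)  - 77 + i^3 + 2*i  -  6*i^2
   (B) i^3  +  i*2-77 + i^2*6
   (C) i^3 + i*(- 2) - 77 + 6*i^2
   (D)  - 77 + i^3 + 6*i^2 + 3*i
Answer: B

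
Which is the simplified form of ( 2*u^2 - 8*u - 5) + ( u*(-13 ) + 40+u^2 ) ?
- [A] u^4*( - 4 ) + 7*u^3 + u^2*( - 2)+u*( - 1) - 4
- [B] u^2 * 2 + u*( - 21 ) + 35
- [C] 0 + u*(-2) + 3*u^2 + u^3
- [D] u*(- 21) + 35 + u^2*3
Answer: D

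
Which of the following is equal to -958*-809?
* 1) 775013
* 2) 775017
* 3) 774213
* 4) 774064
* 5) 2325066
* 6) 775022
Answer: 6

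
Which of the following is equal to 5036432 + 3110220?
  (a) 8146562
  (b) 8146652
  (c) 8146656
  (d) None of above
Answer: b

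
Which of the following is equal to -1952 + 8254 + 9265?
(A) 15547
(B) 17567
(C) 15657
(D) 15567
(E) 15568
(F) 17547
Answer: D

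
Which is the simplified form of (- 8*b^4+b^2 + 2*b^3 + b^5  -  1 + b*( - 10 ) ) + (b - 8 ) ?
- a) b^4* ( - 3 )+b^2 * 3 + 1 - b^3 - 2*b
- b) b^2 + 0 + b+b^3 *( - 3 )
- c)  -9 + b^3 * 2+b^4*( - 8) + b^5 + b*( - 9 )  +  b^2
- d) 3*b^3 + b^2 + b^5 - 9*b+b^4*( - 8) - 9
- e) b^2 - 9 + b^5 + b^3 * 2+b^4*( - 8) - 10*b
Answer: c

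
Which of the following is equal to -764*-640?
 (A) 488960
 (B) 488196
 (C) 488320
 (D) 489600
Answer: A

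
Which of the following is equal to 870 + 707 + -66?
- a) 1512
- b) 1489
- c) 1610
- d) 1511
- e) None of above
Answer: d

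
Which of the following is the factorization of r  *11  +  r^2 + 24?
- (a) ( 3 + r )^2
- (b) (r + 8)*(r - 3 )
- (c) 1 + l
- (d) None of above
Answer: d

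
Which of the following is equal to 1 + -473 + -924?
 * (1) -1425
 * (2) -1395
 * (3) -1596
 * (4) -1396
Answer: 4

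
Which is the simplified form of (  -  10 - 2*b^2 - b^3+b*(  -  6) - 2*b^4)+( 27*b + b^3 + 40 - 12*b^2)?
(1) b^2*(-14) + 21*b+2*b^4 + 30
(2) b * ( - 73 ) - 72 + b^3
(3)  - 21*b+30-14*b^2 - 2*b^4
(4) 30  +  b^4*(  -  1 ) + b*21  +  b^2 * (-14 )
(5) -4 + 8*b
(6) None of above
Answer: 6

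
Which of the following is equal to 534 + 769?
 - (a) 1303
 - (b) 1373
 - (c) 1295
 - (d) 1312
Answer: a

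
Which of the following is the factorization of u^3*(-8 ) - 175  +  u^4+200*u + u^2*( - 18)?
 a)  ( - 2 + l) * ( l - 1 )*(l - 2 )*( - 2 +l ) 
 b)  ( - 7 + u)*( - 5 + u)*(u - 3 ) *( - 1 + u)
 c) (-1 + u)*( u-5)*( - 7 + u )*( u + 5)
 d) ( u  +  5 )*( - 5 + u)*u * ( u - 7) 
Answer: c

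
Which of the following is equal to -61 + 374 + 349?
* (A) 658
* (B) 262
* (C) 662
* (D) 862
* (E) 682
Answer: C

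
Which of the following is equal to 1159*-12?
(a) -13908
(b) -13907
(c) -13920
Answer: a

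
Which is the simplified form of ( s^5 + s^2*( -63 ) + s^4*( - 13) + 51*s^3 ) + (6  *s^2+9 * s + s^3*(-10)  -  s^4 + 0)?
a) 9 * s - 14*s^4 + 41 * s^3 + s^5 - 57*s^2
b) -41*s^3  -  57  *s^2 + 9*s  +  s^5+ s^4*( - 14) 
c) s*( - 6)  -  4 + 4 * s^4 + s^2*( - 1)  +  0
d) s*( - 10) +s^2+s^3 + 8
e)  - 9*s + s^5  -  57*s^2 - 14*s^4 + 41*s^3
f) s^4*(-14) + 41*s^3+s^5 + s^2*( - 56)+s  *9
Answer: a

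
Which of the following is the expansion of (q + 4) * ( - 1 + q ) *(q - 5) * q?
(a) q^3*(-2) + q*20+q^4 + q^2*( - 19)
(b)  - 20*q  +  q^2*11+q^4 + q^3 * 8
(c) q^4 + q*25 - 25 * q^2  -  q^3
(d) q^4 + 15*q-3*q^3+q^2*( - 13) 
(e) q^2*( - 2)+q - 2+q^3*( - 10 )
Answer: a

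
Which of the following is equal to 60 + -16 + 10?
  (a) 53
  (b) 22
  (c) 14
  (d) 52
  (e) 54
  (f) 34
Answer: e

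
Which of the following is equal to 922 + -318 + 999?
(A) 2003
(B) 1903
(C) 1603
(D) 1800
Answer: C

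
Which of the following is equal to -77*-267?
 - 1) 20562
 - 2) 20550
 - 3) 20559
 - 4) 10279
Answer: 3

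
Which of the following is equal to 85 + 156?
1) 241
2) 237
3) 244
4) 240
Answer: 1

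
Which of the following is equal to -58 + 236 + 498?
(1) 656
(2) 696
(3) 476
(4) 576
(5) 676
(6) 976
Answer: 5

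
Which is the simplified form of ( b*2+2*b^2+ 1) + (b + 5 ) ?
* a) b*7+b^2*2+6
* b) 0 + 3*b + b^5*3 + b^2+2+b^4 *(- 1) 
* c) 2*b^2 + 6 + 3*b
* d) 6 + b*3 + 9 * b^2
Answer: c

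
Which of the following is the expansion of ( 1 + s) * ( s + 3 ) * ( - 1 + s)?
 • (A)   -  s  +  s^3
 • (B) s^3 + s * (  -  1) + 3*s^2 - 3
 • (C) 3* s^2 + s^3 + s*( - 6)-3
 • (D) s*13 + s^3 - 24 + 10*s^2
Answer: B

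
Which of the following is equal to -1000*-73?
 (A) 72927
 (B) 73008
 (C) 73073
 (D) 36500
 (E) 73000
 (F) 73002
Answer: E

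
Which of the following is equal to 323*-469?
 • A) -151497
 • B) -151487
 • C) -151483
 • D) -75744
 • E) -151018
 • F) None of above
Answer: B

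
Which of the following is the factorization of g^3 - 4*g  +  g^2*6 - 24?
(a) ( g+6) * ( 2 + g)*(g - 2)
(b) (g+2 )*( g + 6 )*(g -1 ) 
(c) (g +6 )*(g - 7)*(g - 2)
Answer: a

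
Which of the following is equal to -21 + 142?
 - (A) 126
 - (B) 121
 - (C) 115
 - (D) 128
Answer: B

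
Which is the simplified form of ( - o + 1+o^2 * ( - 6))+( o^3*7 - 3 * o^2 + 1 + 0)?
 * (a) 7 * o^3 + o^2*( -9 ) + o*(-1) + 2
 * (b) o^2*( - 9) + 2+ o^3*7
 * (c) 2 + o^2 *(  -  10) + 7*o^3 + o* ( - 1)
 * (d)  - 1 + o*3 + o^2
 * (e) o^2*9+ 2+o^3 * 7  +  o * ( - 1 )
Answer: a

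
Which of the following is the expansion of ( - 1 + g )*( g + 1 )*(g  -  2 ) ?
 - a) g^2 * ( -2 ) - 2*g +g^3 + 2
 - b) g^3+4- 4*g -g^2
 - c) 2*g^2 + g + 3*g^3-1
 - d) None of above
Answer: d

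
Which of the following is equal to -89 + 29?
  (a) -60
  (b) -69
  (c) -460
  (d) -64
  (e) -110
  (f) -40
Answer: a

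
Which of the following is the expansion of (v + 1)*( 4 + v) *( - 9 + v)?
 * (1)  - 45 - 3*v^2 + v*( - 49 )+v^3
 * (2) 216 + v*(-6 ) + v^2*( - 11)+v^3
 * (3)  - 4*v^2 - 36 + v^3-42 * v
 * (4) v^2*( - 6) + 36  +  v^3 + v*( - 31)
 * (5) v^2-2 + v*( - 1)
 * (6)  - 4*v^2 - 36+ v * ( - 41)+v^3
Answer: 6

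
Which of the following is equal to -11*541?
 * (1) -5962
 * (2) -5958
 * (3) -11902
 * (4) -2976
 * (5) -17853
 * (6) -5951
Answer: 6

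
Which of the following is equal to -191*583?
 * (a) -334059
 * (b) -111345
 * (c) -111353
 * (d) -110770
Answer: c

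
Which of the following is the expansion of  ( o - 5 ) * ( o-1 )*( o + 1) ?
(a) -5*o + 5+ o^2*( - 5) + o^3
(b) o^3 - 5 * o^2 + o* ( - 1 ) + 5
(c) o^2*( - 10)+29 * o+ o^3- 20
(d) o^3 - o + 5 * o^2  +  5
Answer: b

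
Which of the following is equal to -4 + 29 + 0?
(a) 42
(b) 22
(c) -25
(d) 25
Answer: d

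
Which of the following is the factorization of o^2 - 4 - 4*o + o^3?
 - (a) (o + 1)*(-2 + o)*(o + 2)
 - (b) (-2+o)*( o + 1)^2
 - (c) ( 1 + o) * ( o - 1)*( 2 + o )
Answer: a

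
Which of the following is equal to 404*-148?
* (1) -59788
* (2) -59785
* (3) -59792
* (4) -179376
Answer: 3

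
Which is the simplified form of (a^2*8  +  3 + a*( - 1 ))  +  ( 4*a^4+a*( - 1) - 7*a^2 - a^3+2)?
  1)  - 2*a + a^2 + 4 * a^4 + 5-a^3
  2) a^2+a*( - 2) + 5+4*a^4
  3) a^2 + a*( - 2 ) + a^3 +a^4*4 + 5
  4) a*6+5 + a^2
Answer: 1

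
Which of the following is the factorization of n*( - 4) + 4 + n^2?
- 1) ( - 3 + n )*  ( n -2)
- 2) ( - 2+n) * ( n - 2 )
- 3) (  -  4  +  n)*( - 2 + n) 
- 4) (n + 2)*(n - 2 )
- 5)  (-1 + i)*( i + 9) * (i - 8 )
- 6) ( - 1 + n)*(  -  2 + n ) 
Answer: 2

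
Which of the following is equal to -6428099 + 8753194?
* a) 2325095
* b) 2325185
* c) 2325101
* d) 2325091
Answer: a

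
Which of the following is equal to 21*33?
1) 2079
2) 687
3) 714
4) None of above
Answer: 4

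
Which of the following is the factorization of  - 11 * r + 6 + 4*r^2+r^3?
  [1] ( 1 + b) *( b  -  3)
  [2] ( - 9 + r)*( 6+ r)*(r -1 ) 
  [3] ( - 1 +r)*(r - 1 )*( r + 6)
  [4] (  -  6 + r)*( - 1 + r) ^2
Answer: 3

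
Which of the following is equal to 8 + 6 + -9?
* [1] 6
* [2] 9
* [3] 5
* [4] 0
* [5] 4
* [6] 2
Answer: 3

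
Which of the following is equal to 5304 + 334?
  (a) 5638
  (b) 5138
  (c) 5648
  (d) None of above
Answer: a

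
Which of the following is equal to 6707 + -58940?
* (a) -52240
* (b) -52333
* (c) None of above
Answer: c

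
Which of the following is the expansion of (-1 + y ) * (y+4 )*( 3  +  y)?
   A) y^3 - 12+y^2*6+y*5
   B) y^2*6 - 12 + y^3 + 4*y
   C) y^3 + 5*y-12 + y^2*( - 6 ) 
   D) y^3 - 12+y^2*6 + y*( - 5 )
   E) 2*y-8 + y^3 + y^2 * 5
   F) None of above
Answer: A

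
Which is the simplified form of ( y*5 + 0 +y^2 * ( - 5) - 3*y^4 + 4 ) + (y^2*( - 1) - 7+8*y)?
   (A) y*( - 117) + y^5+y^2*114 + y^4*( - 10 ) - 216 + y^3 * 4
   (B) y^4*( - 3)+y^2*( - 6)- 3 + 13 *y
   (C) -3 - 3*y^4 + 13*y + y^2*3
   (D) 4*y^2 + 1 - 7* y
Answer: B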